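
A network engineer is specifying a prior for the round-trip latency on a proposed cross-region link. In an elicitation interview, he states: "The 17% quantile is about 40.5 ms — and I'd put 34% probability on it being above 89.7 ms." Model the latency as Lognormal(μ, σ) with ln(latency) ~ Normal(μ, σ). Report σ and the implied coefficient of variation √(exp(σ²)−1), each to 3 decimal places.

If T ~ Lognormal(μ,σ) then ln T ~ Normal(μ,σ), so the p-quantile of ln T is μ + z_p·σ.
ln(40.5) = 3.701 and ln(89.7) = 4.496; z_{0.17} = -0.9542, z_{0.66} = 0.4125.
σ = (4.496 − 3.701)/(0.4125 − (-0.9542)) = 0.582.
μ = 3.701 − (-0.9542)·0.582 = 4.256.
CV = √(exp(σ²)−1) = √(exp(0.3385)−1) = 0.635.

σ ≈ 0.582, CV ≈ 0.635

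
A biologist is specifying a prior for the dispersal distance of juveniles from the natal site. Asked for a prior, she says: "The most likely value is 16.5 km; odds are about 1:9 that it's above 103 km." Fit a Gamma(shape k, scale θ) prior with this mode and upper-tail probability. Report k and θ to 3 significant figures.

k ≈ 1.5, θ ≈ 32.9

Gamma(k,θ) with k>1 has mode (k−1)θ, so θ = 16.5/(k−1).
Need P(X < 103) = 0.9 with θ tied to k this way. Start at k = 2, θ = 16.5: P(X<103) ≈ 0.986.
Too high — lower k to spread out. Iterating converges to k ≈ 1.5.
Then θ = 16.5/(1.5−1) ≈ 32.9.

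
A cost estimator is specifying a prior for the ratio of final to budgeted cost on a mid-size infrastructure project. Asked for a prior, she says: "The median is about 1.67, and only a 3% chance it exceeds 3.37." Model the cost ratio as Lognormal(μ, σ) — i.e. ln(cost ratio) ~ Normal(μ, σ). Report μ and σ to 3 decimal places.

If T ~ Lognormal(μ,σ) then ln T ~ Normal(μ,σ), so the p-quantile of ln T is μ + z_p·σ.
ln(1.67) = 0.5128 and ln(3.37) = 1.215; z_{0.5} = 0, z_{0.97} = 1.881.
σ = (1.215 − 0.5128)/(1.881 − (0)) = 0.373.
μ = 0.5128 − (0)·0.373 = 0.513.

μ ≈ 0.513, σ ≈ 0.373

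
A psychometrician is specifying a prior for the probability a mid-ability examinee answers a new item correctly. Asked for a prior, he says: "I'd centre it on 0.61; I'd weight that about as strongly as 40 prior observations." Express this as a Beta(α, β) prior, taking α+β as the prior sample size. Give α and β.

Under the effective-sample-size interpretation, Beta(α, β) has prior mean α/(α+β) and prior sample size α+β.
So α+β = 40 and α/(α+β) = 0.61, giving α = 0.61·40 = 24.4 and β = 40 − 24.4 = 15.6.

α = 24.4, β = 15.6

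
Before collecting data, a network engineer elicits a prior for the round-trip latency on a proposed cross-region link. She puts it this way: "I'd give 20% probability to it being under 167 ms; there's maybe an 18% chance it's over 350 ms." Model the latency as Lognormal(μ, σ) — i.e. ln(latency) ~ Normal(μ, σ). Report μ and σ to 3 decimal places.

If T ~ Lognormal(μ,σ) then ln T ~ Normal(μ,σ), so the p-quantile of ln T is μ + z_p·σ.
ln(167) = 5.118 and ln(350) = 5.858; z_{0.2} = -0.8416, z_{0.82} = 0.9154.
σ = (5.858 − 5.118)/(0.9154 − (-0.8416)) = 0.421.
μ = 5.118 − (-0.8416)·0.421 = 5.472.

μ ≈ 5.472, σ ≈ 0.421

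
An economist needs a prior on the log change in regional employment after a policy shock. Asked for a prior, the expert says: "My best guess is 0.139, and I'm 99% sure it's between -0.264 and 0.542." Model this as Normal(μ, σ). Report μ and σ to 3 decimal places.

A symmetric 99% interval runs μ ± z·σ with z = 2.576.
Half-width = 0.403, so σ = 0.403/2.576 = 0.156.
μ is the stated best guess, 0.139.

μ = 0.139, σ = 0.156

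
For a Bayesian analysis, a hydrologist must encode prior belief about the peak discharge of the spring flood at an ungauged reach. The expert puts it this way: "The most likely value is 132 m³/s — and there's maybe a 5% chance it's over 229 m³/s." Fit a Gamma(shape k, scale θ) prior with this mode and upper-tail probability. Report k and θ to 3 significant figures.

Gamma(k,θ) with k>1 has mode (k−1)θ, so θ = 132/(k−1).
Need P(X < 229) = 0.95 with θ tied to k this way. Start at k = 2, θ = 132: P(X<229) ≈ 0.517.
Too low — raise k to concentrate. Iterating converges to k ≈ 10.2.
Then θ = 132/(10.2−1) ≈ 14.4.

k ≈ 10.2, θ ≈ 14.4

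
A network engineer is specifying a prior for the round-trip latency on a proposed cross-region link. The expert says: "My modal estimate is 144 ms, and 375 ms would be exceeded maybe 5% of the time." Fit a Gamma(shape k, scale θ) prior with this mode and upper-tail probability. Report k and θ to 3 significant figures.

k ≈ 3.95, θ ≈ 48.8

Gamma(k,θ) with k>1 has mode (k−1)θ, so θ = 144/(k−1).
Need P(X < 375) = 0.95 with θ tied to k this way. Start at k = 2, θ = 144: P(X<375) ≈ 0.733.
Too low — raise k to concentrate. Iterating converges to k ≈ 3.95.
Then θ = 144/(3.95−1) ≈ 48.8.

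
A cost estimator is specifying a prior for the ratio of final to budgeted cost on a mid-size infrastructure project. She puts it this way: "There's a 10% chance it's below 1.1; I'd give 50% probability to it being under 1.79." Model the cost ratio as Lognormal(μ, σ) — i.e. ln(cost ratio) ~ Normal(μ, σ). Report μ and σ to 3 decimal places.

μ ≈ 0.582, σ ≈ 0.380

If T ~ Lognormal(μ,σ) then ln T ~ Normal(μ,σ), so the p-quantile of ln T is μ + z_p·σ.
ln(1.1) = 0.09531 and ln(1.79) = 0.5822; z_{0.1} = -1.282, z_{0.5} = 0.
σ = (0.5822 − 0.09531)/(0 − (-1.282)) = 0.380.
μ = 0.09531 − (-1.282)·0.380 = 0.582.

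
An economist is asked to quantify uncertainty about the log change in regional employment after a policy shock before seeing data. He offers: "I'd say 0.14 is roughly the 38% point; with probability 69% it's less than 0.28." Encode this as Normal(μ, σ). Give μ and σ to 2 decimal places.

For Normal(μ,σ), the p-quantile is μ + z_p·σ. Here z_{0.38} = -0.3055, z_{0.69} = 0.4959.
So 0.14 = μ − 0.3055σ and 0.28 = μ + 0.4959σ.
Subtracting: σ = (0.28 − 0.14)/(0.4959 − (-0.3055)) = 0.17.
Then μ = 0.14 − (-0.3055)·0.17 = 0.19.

μ = 0.19, σ = 0.17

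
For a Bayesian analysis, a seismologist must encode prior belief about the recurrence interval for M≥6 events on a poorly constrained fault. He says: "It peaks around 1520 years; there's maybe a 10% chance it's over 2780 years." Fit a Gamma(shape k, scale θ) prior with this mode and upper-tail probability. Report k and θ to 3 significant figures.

k ≈ 6.23, θ ≈ 291

Gamma(k,θ) with k>1 has mode (k−1)θ, so θ = 1520/(k−1).
Need P(X < 2780) = 0.9 with θ tied to k this way. Start at k = 2, θ = 1520: P(X<2780) ≈ 0.546.
Too low — raise k to concentrate. Iterating converges to k ≈ 6.23.
Then θ = 1520/(6.23−1) ≈ 291.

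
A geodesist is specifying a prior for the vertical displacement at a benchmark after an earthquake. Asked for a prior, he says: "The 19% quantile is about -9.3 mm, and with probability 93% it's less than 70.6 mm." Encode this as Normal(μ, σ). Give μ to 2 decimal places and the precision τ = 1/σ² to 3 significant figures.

μ = 20.50, τ = 0.000868

The p-quantile of Normal(μ,σ) is μ + z_p·σ, with z_{0.19} = -0.8779 and z_{0.93} = 1.476.
Eliminate σ: μ = (z₂·x₁ − z₁·x₂)/(z₂ − z₁) = (1.476·-9.3 − (-0.8779)·70.6)/2.354 = 20.50.
Then σ = (x₂ − x₁)/(z₂ − z₁) = (70.6 − -9.3)/2.354 = 33.95.
Precision τ = 1/σ² = 1/33.95² = 0.000868.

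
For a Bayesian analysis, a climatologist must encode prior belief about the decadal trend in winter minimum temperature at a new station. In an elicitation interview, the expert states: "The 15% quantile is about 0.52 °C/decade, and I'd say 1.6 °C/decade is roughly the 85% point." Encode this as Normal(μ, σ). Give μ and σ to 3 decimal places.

μ = 1.060, σ = 0.521

For Normal(μ,σ), the p-quantile is μ + z_p·σ. Here z_{0.15} = -1.036, z_{0.85} = 1.036.
So 0.52 = μ − 1.036σ and 1.6 = μ + 1.036σ.
Subtracting: σ = (1.6 − 0.52)/(1.036 − (-1.036)) = 0.521.
Then μ = 0.52 − (-1.036)·0.521 = 1.060.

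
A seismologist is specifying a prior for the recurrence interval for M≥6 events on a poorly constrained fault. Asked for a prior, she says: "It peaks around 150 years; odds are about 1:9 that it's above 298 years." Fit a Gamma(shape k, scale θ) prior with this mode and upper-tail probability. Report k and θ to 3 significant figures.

k ≈ 5.07, θ ≈ 36.9

Gamma(k,θ) with k>1 has mode (k−1)θ, so θ = 150/(k−1).
Need P(X < 298) = 0.9 with θ tied to k this way. Start at k = 2, θ = 150: P(X<298) ≈ 0.590.
Too low — raise k to concentrate. Iterating converges to k ≈ 5.07.
Then θ = 150/(5.07−1) ≈ 36.9.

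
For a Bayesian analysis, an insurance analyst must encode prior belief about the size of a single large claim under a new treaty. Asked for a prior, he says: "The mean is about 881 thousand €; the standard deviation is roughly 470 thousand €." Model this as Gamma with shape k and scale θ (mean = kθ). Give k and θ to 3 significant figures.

For Gamma(k, scale θ): mean = kθ, variance = kθ², so CV = 1/√k.
CV = SD/mean = 470/881 = 0.5335, hence k = 1/CV² = 3.51.
Then θ = mean/k = 881/3.51 = 251.

k ≈ 3.51, θ ≈ 251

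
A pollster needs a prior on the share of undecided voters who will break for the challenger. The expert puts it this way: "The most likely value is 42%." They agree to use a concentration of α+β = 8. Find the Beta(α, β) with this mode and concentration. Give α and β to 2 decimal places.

For α,β > 1 the Beta mode is (α−1)/(α+β−2). With α+β = 8, the mode is (α−1)/6.
Set (α−1)/6 = 0.42 → α = 1 + 0.42·6 = 3.52.
β = 8 − α = 4.48.

α = 3.52, β = 4.48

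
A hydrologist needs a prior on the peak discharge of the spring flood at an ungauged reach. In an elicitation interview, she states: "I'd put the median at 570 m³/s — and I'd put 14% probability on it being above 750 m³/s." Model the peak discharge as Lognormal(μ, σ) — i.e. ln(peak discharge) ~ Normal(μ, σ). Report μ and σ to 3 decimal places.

μ ≈ 6.346, σ ≈ 0.254

If T ~ Lognormal(μ,σ) then ln T ~ Normal(μ,σ), so the p-quantile of ln T is μ + z_p·σ.
ln(570) = 6.346 and ln(750) = 6.62; z_{0.5} = 0, z_{0.86} = 1.08.
σ = (6.62 − 6.346)/(1.08 − (0)) = 0.254.
μ = 6.346 − (0)·0.254 = 6.346.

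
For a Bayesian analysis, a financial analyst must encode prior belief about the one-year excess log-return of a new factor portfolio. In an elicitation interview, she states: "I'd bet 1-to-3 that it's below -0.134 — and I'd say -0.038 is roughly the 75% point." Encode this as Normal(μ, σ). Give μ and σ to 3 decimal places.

The p-quantile of Normal(μ,σ) is μ + z_p·σ, with z_{0.25} = -0.6745 and z_{0.75} = 0.6745.
Eliminate σ: μ = (z₂·x₁ − z₁·x₂)/(z₂ − z₁) = (0.6745·-0.134 − (-0.6745)·-0.038)/1.349 = -0.086.
Then σ = (x₂ − x₁)/(z₂ − z₁) = (-0.038 − -0.134)/1.349 = 0.071.

μ = -0.086, σ = 0.071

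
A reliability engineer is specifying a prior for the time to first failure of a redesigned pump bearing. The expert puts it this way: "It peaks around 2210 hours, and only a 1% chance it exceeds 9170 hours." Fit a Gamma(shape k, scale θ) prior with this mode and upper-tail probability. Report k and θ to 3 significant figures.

k ≈ 3.04, θ ≈ 1080

Gamma(k,θ) with k>1 has mode (k−1)θ, so θ = 2210/(k−1).
Need P(X < 9170) = 0.99 with θ tied to k this way. Start at k = 2, θ = 2210: P(X<9170) ≈ 0.919.
Too low — raise k to concentrate. Iterating converges to k ≈ 3.04.
Then θ = 2210/(3.04−1) ≈ 1080.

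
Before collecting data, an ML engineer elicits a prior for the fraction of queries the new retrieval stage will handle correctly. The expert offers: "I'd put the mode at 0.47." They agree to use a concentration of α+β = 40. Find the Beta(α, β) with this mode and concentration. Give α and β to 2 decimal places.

For α,β > 1 the Beta mode is (α−1)/(α+β−2). With α+β = 40, the mode is (α−1)/38.
Set (α−1)/38 = 0.47 → α = 1 + 0.47·38 = 18.86.
β = 40 − α = 21.14.

α = 18.86, β = 21.14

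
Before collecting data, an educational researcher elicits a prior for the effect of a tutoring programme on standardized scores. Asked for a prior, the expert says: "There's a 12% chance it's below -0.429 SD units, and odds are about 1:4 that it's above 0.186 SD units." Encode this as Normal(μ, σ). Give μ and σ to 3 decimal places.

The p-quantile of Normal(μ,σ) is μ + z_p·σ, with z_{0.12} = -1.175 and z_{0.8} = 0.8416.
Eliminate σ: μ = (z₂·x₁ − z₁·x₂)/(z₂ − z₁) = (0.8416·-0.429 − (-1.175)·0.186)/2.017 = -0.071.
Then σ = (x₂ − x₁)/(z₂ − z₁) = (0.186 − -0.429)/2.017 = 0.305.

μ = -0.071, σ = 0.305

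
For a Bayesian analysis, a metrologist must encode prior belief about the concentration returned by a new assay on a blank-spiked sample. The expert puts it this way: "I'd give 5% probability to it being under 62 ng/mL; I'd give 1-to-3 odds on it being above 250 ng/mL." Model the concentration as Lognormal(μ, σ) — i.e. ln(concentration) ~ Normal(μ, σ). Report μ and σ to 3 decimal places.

If T ~ Lognormal(μ,σ) then ln T ~ Normal(μ,σ), so the p-quantile of ln T is μ + z_p·σ.
ln(62) = 4.127 and ln(250) = 5.521; z_{0.05} = -1.645, z_{0.75} = 0.6745.
σ = (5.521 − 4.127)/(0.6745 − (-1.645)) = 0.601.
μ = 4.127 − (-1.645)·0.601 = 5.116.

μ ≈ 5.116, σ ≈ 0.601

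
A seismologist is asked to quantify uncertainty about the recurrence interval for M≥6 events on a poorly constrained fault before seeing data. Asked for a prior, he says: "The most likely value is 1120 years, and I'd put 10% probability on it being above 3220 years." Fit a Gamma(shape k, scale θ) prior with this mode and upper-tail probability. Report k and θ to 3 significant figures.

Gamma(k,θ) with k>1 has mode (k−1)θ, so θ = 1120/(k−1).
Need P(X < 3220) = 0.9 with θ tied to k this way. Start at k = 2, θ = 1120: P(X<3220) ≈ 0.781.
Too low — raise k to concentrate. Iterating converges to k ≈ 2.71.
Then θ = 1120/(2.71−1) ≈ 655.

k ≈ 2.71, θ ≈ 655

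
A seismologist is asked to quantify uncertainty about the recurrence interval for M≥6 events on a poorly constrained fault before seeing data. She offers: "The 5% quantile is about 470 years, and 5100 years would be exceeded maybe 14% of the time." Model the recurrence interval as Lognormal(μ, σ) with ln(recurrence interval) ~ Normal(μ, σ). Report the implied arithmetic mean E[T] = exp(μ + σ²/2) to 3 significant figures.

If T ~ Lognormal(μ,σ) then ln T ~ Normal(μ,σ), so the p-quantile of ln T is μ + z_p·σ.
ln(470) = 6.153 and ln(5100) = 8.537; z_{0.05} = -1.645, z_{0.86} = 1.08.
σ = (8.537 − 6.153)/(1.08 − (-1.645)) = 0.875.
μ = 6.153 − (-1.645)·0.875 = 7.592.
E[T] = exp(μ + σ²/2) = exp(7.592 + 0.3827) = 2910 years.

E[T] ≈ 2910 years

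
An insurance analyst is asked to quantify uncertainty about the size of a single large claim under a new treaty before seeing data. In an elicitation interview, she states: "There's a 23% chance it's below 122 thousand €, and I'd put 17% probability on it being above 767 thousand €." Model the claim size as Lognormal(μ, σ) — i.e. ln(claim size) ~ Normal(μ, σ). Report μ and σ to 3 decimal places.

μ ≈ 5.606, σ ≈ 1.086

If T ~ Lognormal(μ,σ) then ln T ~ Normal(μ,σ), so the p-quantile of ln T is μ + z_p·σ.
ln(122) = 4.804 and ln(767) = 6.642; z_{0.23} = -0.7388, z_{0.83} = 0.9542.
σ = (6.642 − 4.804)/(0.9542 − (-0.7388)) = 1.086.
μ = 4.804 − (-0.7388)·1.086 = 5.606.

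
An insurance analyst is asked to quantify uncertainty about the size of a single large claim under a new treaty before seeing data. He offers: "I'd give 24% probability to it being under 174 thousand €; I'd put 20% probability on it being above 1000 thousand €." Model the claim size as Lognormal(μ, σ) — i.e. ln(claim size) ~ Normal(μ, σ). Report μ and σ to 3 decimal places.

If T ~ Lognormal(μ,σ) then ln T ~ Normal(μ,σ), so the p-quantile of ln T is μ + z_p·σ.
ln(174) = 5.159 and ln(1000) = 6.908; z_{0.24} = -0.7063, z_{0.8} = 0.8416.
σ = (6.908 − 5.159)/(0.8416 − (-0.7063)) = 1.130.
μ = 5.159 − (-0.7063)·1.130 = 5.957.

μ ≈ 5.957, σ ≈ 1.130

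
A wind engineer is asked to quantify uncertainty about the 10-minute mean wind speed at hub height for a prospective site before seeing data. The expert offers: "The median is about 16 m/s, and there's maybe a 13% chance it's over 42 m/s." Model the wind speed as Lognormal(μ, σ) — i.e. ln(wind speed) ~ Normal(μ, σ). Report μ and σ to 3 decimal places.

If T ~ Lognormal(μ,σ) then ln T ~ Normal(μ,σ), so the p-quantile of ln T is μ + z_p·σ.
ln(16) = 2.773 and ln(42) = 3.738; z_{0.5} = 0, z_{0.87} = 1.126.
σ = (3.738 − 2.773)/(1.126 − (0)) = 0.857.
μ = 2.773 − (0)·0.857 = 2.773.

μ ≈ 2.773, σ ≈ 0.857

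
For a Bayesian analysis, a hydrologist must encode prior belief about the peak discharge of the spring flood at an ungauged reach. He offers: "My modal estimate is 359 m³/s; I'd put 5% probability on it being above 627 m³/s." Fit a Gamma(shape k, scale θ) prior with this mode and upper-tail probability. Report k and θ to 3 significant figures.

k ≈ 9.97, θ ≈ 40

Gamma(k,θ) with k>1 has mode (k−1)θ, so θ = 359/(k−1).
Need P(X < 627) = 0.95 with θ tied to k this way. Start at k = 2, θ = 359: P(X<627) ≈ 0.521.
Too low — raise k to concentrate. Iterating converges to k ≈ 9.97.
Then θ = 359/(9.97−1) ≈ 40.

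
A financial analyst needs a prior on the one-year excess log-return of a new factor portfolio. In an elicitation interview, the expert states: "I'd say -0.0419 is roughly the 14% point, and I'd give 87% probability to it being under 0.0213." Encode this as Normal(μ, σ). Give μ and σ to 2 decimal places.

The p-quantile of Normal(μ,σ) is μ + z_p·σ, with z_{0.14} = -1.08 and z_{0.87} = 1.126.
Eliminate σ: μ = (z₂·x₁ − z₁·x₂)/(z₂ − z₁) = (1.126·-0.0419 − (-1.08)·0.0213)/2.207 = -0.01.
Then σ = (x₂ − x₁)/(z₂ − z₁) = (0.0213 − -0.0419)/2.207 = 0.03.

μ = -0.01, σ = 0.03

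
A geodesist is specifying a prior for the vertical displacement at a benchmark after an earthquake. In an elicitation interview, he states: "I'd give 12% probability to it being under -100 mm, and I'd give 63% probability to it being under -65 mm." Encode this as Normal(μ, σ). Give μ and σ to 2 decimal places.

The p-quantile of Normal(μ,σ) is μ + z_p·σ, with z_{0.12} = -1.175 and z_{0.63} = 0.3319.
Eliminate σ: μ = (z₂·x₁ − z₁·x₂)/(z₂ − z₁) = (0.3319·-100 − (-1.175)·-65)/1.507 = -72.71.
Then σ = (x₂ − x₁)/(z₂ − z₁) = (-65 − -100)/1.507 = 23.23.

μ = -72.71, σ = 23.23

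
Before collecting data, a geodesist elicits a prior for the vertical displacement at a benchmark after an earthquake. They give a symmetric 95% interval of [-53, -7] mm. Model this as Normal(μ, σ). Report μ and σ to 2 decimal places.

A symmetric 95% interval runs μ ± z·σ with z = 1.96.
Half-width = 23, so σ = 23/1.96 = 11.73.
μ is the interval midpoint, -30.00.

μ = -30.00, σ = 11.73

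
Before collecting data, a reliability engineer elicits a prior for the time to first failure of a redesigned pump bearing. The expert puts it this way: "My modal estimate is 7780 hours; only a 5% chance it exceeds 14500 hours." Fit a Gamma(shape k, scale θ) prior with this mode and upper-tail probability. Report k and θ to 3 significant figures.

Gamma(k,θ) with k>1 has mode (k−1)θ, so θ = 7780/(k−1).
Need P(X < 14500) = 0.95 with θ tied to k this way. Start at k = 2, θ = 7780: P(X<14500) ≈ 0.556.
Too low — raise k to concentrate. Iterating converges to k ≈ 8.18.
Then θ = 7780/(8.18−1) ≈ 1080.

k ≈ 8.18, θ ≈ 1080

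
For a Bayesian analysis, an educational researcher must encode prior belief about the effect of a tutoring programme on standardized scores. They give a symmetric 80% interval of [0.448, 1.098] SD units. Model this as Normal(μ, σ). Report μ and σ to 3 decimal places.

A symmetric 80% interval runs μ ± z·σ with z = 1.282.
Half-width = 0.325, so σ = 0.325/1.282 = 0.254.
μ is the interval midpoint, 0.773.

μ = 0.773, σ = 0.254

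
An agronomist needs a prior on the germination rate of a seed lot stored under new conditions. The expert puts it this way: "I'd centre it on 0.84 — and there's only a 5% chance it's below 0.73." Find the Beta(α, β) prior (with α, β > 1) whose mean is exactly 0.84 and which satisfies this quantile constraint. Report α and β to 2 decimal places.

α ≈ 29.73, β ≈ 5.66

With mean 0.84 fixed, write α = 0.84s, β = 0.16s where s = α+β.
Need P(θ < 0.73) = 0.05 under Beta(0.84s, 0.16s). Normal approximation: (q−m)/√(m(1−m)/s) ≈ z_{0.05} = -1.64, so s ≈ 0.84·0.16·(-1.64)²/(0.73−0.84)² = 30.1.
At s = 30.1: P(θ<0.73) ≈ 0.063. Adjusting to match 0.05 gives s ≈ 35.40.
So α = 0.84·35.40 ≈ 29.73, β = 0.16·35.40 ≈ 5.66.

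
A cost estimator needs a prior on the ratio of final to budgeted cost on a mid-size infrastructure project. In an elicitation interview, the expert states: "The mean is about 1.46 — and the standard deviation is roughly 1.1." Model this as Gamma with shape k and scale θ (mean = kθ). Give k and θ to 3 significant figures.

k ≈ 1.76, θ ≈ 0.829

For Gamma(k, scale θ): mean = kθ, variance = kθ², so CV = 1/√k.
CV = SD/mean = 1.1/1.46 = 0.7534, hence k = 1/CV² = 1.76.
Then θ = mean/k = 1.46/1.76 = 0.829.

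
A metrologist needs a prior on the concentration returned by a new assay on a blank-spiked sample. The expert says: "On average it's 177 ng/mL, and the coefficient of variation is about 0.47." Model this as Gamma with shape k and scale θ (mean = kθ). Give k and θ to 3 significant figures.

k ≈ 4.53, θ ≈ 39.1

For Gamma(k, scale θ): mean = kθ, variance = kθ², so CV = 1/√k.
CV = 0.47, hence k = 1/CV² = 4.53.
Then θ = mean/k = 177/4.53 = 39.1.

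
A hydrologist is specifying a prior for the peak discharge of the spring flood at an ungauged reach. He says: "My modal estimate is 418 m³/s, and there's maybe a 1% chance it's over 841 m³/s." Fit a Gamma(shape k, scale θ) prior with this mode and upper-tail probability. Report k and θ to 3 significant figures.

k ≈ 11, θ ≈ 41.6

Gamma(k,θ) with k>1 has mode (k−1)θ, so θ = 418/(k−1).
Need P(X < 841) = 0.99 with θ tied to k this way. Start at k = 2, θ = 418: P(X<841) ≈ 0.597.
Too low — raise k to concentrate. Iterating converges to k ≈ 11.
Then θ = 418/(11−1) ≈ 41.6.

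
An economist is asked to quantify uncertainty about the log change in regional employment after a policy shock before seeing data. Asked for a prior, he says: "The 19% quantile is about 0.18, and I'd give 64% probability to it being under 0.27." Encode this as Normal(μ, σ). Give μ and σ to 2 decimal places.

For Normal(μ,σ), the p-quantile is μ + z_p·σ. Here z_{0.19} = -0.8779, z_{0.64} = 0.3585.
So 0.18 = μ − 0.8779σ and 0.27 = μ + 0.3585σ.
Subtracting: σ = (0.27 − 0.18)/(0.3585 − (-0.8779)) = 0.07.
Then μ = 0.18 − (-0.8779)·0.07 = 0.24.

μ = 0.24, σ = 0.07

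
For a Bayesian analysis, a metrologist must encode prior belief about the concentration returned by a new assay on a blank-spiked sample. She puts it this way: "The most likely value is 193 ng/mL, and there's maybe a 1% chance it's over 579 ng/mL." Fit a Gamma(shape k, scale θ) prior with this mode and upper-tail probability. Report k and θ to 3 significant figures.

k ≈ 4.73, θ ≈ 51.7

Gamma(k,θ) with k>1 has mode (k−1)θ, so θ = 193/(k−1).
Need P(X < 579) = 0.99 with θ tied to k this way. Start at k = 2, θ = 193: P(X<579) ≈ 0.801.
Too low — raise k to concentrate. Iterating converges to k ≈ 4.73.
Then θ = 193/(4.73−1) ≈ 51.7.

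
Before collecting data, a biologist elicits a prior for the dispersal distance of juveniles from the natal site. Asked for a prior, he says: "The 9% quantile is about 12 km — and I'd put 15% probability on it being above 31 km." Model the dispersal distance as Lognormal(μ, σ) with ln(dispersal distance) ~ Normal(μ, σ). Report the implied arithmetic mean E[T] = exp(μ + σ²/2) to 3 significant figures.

If T ~ Lognormal(μ,σ) then ln T ~ Normal(μ,σ), so the p-quantile of ln T is μ + z_p·σ.
ln(12) = 2.485 and ln(31) = 3.434; z_{0.09} = -1.341, z_{0.85} = 1.036.
σ = (3.434 − 2.485)/(1.036 − (-1.341)) = 0.399.
μ = 2.485 − (-1.341)·0.399 = 3.020.
E[T] = exp(μ + σ²/2) = exp(3.020 + 0.0797) = 22.2 km.

E[T] ≈ 22.2 km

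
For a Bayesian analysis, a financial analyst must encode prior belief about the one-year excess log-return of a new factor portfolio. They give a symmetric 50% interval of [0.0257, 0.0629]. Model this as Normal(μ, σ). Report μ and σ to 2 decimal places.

A symmetric 50% interval runs μ ± z·σ with z = 0.6745.
Half-width = 0.0186, so σ = 0.0186/0.6745 = 0.03.
μ is the interval midpoint, 0.04.

μ = 0.04, σ = 0.03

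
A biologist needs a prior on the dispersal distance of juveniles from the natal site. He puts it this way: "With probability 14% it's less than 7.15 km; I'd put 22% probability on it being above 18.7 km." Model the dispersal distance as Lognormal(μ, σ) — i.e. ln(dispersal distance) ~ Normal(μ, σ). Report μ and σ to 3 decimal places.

μ ≈ 2.528, σ ≈ 0.519

If T ~ Lognormal(μ,σ) then ln T ~ Normal(μ,σ), so the p-quantile of ln T is μ + z_p·σ.
ln(7.15) = 1.967 and ln(18.7) = 2.929; z_{0.14} = -1.08, z_{0.78} = 0.7722.
σ = (2.929 − 1.967)/(0.7722 − (-1.08)) = 0.519.
μ = 1.967 − (-1.08)·0.519 = 2.528.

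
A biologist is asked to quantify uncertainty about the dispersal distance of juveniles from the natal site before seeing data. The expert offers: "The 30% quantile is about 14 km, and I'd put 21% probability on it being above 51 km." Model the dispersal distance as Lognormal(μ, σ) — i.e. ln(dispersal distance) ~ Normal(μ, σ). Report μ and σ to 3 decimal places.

μ ≈ 3.148, σ ≈ 0.971

If T ~ Lognormal(μ,σ) then ln T ~ Normal(μ,σ), so the p-quantile of ln T is μ + z_p·σ.
ln(14) = 2.639 and ln(51) = 3.932; z_{0.3} = -0.5244, z_{0.79} = 0.8064.
σ = (3.932 − 2.639)/(0.8064 − (-0.5244)) = 0.971.
μ = 2.639 − (-0.5244)·0.971 = 3.148.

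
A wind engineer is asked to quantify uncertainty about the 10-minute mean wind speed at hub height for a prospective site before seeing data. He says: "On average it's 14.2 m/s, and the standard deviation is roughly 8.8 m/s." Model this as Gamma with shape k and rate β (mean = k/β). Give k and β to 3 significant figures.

For Gamma(k, rate β): mean = k/β, variance = k/β², so CV = 1/√k.
CV = SD/mean = 8.8/14.2 = 0.6197, hence k = 1/CV² = 2.6.
Then β = k/mean = 2.6/14.2 = 0.183.

k ≈ 2.6, β ≈ 0.183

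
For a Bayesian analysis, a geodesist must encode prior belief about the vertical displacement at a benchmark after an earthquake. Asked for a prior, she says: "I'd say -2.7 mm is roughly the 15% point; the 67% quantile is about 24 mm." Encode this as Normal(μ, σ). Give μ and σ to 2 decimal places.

The p-quantile of Normal(μ,σ) is μ + z_p·σ, with z_{0.15} = -1.036 and z_{0.67} = 0.4399.
Eliminate σ: μ = (z₂·x₁ − z₁·x₂)/(z₂ − z₁) = (0.4399·-2.7 − (-1.036)·24)/1.476 = 16.04.
Then σ = (x₂ − x₁)/(z₂ − z₁) = (24 − -2.7)/1.476 = 18.09.

μ = 16.04, σ = 18.09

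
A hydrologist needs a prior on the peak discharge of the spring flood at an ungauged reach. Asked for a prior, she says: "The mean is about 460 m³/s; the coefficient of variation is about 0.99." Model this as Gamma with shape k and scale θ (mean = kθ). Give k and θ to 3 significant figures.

For Gamma(k, scale θ): mean = kθ, variance = kθ², so CV = 1/√k.
CV = 0.99, hence k = 1/CV² = 1.02.
Then θ = mean/k = 460/1.02 = 451.

k ≈ 1.02, θ ≈ 451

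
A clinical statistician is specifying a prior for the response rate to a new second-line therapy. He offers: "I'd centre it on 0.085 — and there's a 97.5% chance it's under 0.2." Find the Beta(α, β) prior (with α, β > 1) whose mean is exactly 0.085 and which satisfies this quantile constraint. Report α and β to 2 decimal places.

With mean 0.085 fixed, write α = 0.085s, β = 0.915s where s = α+β.
Need P(θ < 0.2) = 0.975 under Beta(0.085s, 0.915s). Normal approximation: (q−m)/√(m(1−m)/s) ≈ z_{0.975} = 1.96, so s ≈ 0.085·0.915·(1.96)²/(0.2−0.085)² = 22.6.
At s = 22.6: P(θ<0.2) ≈ 0.954. Adjusting to match 0.975 gives s ≈ 32.73.
So α = 0.085·32.73 ≈ 2.78, β = 0.915·32.73 ≈ 29.95.

α ≈ 2.78, β ≈ 29.95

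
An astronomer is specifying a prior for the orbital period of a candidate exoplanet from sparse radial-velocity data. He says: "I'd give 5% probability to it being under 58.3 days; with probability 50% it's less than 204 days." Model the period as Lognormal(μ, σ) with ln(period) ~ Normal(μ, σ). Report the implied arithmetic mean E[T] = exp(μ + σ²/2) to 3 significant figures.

E[T] ≈ 273 days

If T ~ Lognormal(μ,σ) then ln T ~ Normal(μ,σ), so the p-quantile of ln T is μ + z_p·σ.
ln(58.3) = 4.066 and ln(204) = 5.318; z_{0.05} = -1.645, z_{0.5} = 0.
σ = (5.318 − 4.066)/(0 − (-1.645)) = 0.761.
μ = 4.066 − (-1.645)·0.761 = 5.318.
E[T] = exp(μ + σ²/2) = exp(5.318 + 0.2899) = 273 days.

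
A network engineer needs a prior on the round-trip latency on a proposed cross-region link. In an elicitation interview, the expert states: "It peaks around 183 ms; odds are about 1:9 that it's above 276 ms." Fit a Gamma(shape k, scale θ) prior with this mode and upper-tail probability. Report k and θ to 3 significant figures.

Gamma(k,θ) with k>1 has mode (k−1)θ, so θ = 183/(k−1).
Need P(X < 276) = 0.9 with θ tied to k this way. Start at k = 2, θ = 183: P(X<276) ≈ 0.445.
Too low — raise k to concentrate. Iterating converges to k ≈ 12.
Then θ = 183/(12−1) ≈ 16.6.

k ≈ 12, θ ≈ 16.6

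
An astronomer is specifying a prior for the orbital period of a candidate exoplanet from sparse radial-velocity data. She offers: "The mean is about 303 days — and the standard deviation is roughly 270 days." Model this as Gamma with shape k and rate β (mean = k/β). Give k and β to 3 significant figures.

For Gamma(k, rate β): mean = k/β, variance = k/β², so CV = 1/√k.
CV = SD/mean = 270/303 = 0.8911, hence k = 1/CV² = 1.26.
Then β = k/mean = 1.26/303 = 0.00416.

k ≈ 1.26, β ≈ 0.00416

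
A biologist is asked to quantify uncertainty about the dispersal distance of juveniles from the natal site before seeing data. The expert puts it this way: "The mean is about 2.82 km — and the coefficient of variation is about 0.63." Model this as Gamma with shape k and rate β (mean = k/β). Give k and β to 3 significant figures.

For Gamma(k, rate β): mean = k/β, variance = k/β², so CV = 1/√k.
CV = 0.63, hence k = 1/CV² = 2.52.
Then β = k/mean = 2.52/2.82 = 0.893.

k ≈ 2.52, β ≈ 0.893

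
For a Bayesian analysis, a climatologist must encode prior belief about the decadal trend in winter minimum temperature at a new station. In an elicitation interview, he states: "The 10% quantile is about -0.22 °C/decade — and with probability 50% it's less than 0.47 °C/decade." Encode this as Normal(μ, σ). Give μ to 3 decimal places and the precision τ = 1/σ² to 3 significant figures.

For Normal(μ,σ), the p-quantile is μ + z_p·σ. Here z_{0.1} = -1.282, z_{0.5} = 0.
So -0.22 = μ − 1.282σ and 0.47 = μ + 0σ.
Subtracting: σ = (0.47 − -0.22)/(0 − (-1.282)) = 0.538.
Then μ = -0.22 − (-1.282)·0.538 = 0.470.
Precision τ = 1/σ² = 1/0.5384² = 3.45.

μ = 0.470, τ = 3.45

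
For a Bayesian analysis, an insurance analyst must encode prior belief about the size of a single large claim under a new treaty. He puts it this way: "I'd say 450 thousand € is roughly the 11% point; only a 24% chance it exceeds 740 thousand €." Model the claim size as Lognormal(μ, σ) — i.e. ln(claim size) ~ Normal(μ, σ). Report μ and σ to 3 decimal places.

If T ~ Lognormal(μ,σ) then ln T ~ Normal(μ,σ), so the p-quantile of ln T is μ + z_p·σ.
ln(450) = 6.109 and ln(740) = 6.607; z_{0.11} = -1.227, z_{0.76} = 0.7063.
σ = (6.607 − 6.109)/(0.7063 − (-1.227)) = 0.257.
μ = 6.109 − (-1.227)·0.257 = 6.425.

μ ≈ 6.425, σ ≈ 0.257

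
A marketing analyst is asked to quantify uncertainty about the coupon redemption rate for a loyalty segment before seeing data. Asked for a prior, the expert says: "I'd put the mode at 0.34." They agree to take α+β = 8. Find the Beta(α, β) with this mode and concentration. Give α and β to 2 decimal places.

α = 3.04, β = 4.96

For α,β > 1 the Beta mode is (α−1)/(α+β−2). With α+β = 8, the mode is (α−1)/6.
Set (α−1)/6 = 0.34 → α = 1 + 0.34·6 = 3.04.
β = 8 − α = 4.96.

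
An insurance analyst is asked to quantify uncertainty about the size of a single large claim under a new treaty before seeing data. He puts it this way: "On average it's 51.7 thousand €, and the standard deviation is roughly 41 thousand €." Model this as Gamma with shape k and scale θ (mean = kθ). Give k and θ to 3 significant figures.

k ≈ 1.59, θ ≈ 32.5

For Gamma(k, scale θ): mean = kθ, variance = kθ², so CV = 1/√k.
CV = SD/mean = 41/51.7 = 0.793, hence k = 1/CV² = 1.59.
Then θ = mean/k = 51.7/1.59 = 32.5.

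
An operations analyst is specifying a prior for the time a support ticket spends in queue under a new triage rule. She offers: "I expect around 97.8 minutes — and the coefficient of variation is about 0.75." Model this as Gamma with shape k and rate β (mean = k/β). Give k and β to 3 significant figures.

For Gamma(k, rate β): mean = k/β, variance = k/β², so CV = 1/√k.
CV = 0.75, hence k = 1/CV² = 1.78.
Then β = k/mean = 1.78/97.8 = 0.0182.

k ≈ 1.78, β ≈ 0.0182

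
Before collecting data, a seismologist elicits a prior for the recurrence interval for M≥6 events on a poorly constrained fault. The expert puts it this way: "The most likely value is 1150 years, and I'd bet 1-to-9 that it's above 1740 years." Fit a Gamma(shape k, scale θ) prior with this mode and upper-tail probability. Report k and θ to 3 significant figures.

Gamma(k,θ) with k>1 has mode (k−1)θ, so θ = 1150/(k−1).
Need P(X < 1740) = 0.9 with θ tied to k this way. Start at k = 2, θ = 1150: P(X<1740) ≈ 0.447.
Too low — raise k to concentrate. Iterating converges to k ≈ 11.9.
Then θ = 1150/(11.9−1) ≈ 106.

k ≈ 11.9, θ ≈ 106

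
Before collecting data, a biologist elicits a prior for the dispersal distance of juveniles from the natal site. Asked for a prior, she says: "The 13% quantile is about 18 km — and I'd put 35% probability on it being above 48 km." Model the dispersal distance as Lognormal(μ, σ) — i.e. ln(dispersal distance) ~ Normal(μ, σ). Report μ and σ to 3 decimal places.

μ ≈ 3.621, σ ≈ 0.649

If T ~ Lognormal(μ,σ) then ln T ~ Normal(μ,σ), so the p-quantile of ln T is μ + z_p·σ.
ln(18) = 2.89 and ln(48) = 3.871; z_{0.13} = -1.126, z_{0.65} = 0.3853.
σ = (3.871 − 2.89)/(0.3853 − (-1.126)) = 0.649.
μ = 2.89 − (-1.126)·0.649 = 3.621.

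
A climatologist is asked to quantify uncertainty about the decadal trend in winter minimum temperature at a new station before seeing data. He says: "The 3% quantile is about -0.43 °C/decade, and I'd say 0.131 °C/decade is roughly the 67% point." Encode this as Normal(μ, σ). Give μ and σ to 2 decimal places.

μ = 0.02, σ = 0.24

The p-quantile of Normal(μ,σ) is μ + z_p·σ, with z_{0.03} = -1.881 and z_{0.67} = 0.4399.
Eliminate σ: μ = (z₂·x₁ − z₁·x₂)/(z₂ − z₁) = (0.4399·-0.43 − (-1.881)·0.131)/2.321 = 0.02.
Then σ = (x₂ − x₁)/(z₂ − z₁) = (0.131 − -0.43)/2.321 = 0.24.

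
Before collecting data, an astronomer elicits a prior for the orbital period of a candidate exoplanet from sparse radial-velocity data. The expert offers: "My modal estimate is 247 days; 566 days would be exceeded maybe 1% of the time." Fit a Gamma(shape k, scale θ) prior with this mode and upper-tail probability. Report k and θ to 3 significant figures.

k ≈ 7.95, θ ≈ 35.5

Gamma(k,θ) with k>1 has mode (k−1)θ, so θ = 247/(k−1).
Need P(X < 566) = 0.99 with θ tied to k this way. Start at k = 2, θ = 247: P(X<566) ≈ 0.667.
Too low — raise k to concentrate. Iterating converges to k ≈ 7.95.
Then θ = 247/(7.95−1) ≈ 35.5.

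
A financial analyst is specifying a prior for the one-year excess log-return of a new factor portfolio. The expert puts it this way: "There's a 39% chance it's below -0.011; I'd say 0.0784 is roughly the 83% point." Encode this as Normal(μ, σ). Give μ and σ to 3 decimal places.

For Normal(μ,σ), the p-quantile is μ + z_p·σ. Here z_{0.39} = -0.2793, z_{0.83} = 0.9542.
So -0.011 = μ − 0.2793σ and 0.0784 = μ + 0.9542σ.
Subtracting: σ = (0.0784 − -0.011)/(0.9542 − (-0.2793)) = 0.072.
Then μ = -0.011 − (-0.2793)·0.072 = 0.009.

μ = 0.009, σ = 0.072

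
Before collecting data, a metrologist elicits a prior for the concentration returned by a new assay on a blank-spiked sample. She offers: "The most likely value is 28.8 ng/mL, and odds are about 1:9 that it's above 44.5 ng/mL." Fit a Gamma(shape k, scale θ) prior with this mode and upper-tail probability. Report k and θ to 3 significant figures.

Gamma(k,θ) with k>1 has mode (k−1)θ, so θ = 28.8/(k−1).
Need P(X < 44.5) = 0.9 with θ tied to k this way. Start at k = 2, θ = 28.8: P(X<44.5) ≈ 0.457.
Too low — raise k to concentrate. Iterating converges to k ≈ 10.9.
Then θ = 28.8/(10.9−1) ≈ 2.92.

k ≈ 10.9, θ ≈ 2.92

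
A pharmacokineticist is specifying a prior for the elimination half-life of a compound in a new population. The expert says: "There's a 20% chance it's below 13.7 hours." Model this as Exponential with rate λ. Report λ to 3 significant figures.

λ ≈ 0.0163

P(T < 13.7) = 1 − e^(−λ·13.7) = 0.2, so λ = −ln(1−0.2)/13.7 = −ln(0.8)/13.7 = 0.0163.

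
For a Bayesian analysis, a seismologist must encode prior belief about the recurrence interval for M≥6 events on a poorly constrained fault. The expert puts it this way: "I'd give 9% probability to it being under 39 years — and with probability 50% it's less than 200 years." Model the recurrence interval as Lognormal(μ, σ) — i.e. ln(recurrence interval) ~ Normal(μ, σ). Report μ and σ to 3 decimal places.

If T ~ Lognormal(μ,σ) then ln T ~ Normal(μ,σ), so the p-quantile of ln T is μ + z_p·σ.
ln(39) = 3.664 and ln(200) = 5.298; z_{0.09} = -1.341, z_{0.5} = 0.
σ = (5.298 − 3.664)/(0 − (-1.341)) = 1.219.
μ = 3.664 − (-1.341)·1.219 = 5.298.

μ ≈ 5.298, σ ≈ 1.219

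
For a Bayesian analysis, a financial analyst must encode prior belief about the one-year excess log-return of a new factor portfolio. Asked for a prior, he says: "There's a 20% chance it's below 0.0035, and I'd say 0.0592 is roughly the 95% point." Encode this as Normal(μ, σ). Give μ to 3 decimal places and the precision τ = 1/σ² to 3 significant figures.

The p-quantile of Normal(μ,σ) is μ + z_p·σ, with z_{0.2} = -0.8416 and z_{0.95} = 1.645.
Eliminate σ: μ = (z₂·x₁ − z₁·x₂)/(z₂ − z₁) = (1.645·0.0035 − (-0.8416)·0.0592)/2.486 = 0.022.
Then σ = (x₂ − x₁)/(z₂ − z₁) = (0.0592 − 0.0035)/2.486 = 0.022.
Precision τ = 1/σ² = 1/0.0224² = 1990.

μ = 0.022, τ = 1990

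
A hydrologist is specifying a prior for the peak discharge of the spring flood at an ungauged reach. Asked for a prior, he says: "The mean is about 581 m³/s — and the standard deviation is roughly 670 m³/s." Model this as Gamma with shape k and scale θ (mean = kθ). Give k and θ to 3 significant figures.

For Gamma(k, scale θ): mean = kθ, variance = kθ², so CV = 1/√k.
CV = SD/mean = 670/581 = 1.153, hence k = 1/CV² = 0.752.
Then θ = mean/k = 581/0.752 = 773.

k ≈ 0.752, θ ≈ 773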